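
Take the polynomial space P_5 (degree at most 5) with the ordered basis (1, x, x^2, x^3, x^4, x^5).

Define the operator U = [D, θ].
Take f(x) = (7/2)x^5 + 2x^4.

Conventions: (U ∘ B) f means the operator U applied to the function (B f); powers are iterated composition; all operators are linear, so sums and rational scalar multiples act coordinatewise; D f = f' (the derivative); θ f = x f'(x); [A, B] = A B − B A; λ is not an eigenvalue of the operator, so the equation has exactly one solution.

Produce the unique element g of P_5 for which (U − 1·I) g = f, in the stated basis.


write g with unknown coordinates in the stated basis and equate coefficients in (U − 1·I) g = f
solving from the highest basis element down gives g = -(7/2)x^5 - (39/2)x^4 - 78x^3 - 234x^2 - 468x - 468
check: U g = -(35/2)x^4 - 78x^3 - 234x^2 - 468x - 468
so U g − 1·g = (7/2)x^5 + 2x^4 = f ✓

the result is g(x) = -(7/2)x^5 - (39/2)x^4 - 78x^3 - 234x^2 - 468x - 468


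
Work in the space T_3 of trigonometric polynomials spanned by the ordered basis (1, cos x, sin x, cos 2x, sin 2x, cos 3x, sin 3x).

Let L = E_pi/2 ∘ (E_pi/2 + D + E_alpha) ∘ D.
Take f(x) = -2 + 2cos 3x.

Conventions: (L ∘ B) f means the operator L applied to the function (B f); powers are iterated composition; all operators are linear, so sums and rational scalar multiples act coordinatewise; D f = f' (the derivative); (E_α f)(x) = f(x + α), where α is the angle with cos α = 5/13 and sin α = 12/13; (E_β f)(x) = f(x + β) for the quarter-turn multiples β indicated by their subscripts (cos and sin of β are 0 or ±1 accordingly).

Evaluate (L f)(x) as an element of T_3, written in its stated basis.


the image equals g(x) = -(12210/2197)cos 3x - (21396/2197)sin 3x

D f = -6sin 3x
E_pi/2 D f = 6cos 3x
D D f = -18cos 3x
E_alpha D f = (4968/2197)cos 3x + (12210/2197)sin 3x
(E_pi/2 + D + E_alpha) D f = -(21396/2197)cos 3x + (12210/2197)sin 3x
E_pi/2 (E_pi/2 + D + E_alpha) D f = -(12210/2197)cos 3x - (21396/2197)sin 3x


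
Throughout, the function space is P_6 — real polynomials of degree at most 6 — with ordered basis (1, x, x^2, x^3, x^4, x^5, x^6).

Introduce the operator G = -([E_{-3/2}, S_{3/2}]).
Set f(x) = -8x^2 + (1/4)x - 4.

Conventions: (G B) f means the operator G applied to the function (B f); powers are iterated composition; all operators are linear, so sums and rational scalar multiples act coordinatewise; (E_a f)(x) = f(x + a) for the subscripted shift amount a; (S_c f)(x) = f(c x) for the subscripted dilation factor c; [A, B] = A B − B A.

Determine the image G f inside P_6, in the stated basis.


S_{3/2} f = -18x^2 + (3/8)x - 4
E_{-3/2} S_{3/2} f = -18x^2 + (435/8)x - 721/16
E_{-3/2} f = -8x^2 + (97/4)x - 179/8
S_{3/2} E_{-3/2} f = -18x^2 + (291/8)x - 179/8
[E_{-3/2}, S_{3/2}] f = 18x - 363/16
(-([E_{-3/2}, S_{3/2}])) f = -18x + 363/16

g(x) = -18x + 363/16


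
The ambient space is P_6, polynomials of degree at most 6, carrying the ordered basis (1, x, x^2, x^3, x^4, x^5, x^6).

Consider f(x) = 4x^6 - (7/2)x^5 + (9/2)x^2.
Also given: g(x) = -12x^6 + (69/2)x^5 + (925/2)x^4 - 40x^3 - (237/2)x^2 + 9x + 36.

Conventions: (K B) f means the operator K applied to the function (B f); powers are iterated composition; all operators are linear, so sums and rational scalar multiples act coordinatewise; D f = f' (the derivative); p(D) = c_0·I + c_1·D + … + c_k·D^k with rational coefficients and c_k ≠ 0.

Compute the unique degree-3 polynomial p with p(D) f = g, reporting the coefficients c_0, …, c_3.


D^0 f = 4x^6 - (7/2)x^5 + (9/2)x^2
D^1 f = 24x^5 - (35/2)x^4 + 9x
D^2 f = 120x^4 - 70x^3 + 9
D^3 f = 480x^3 - 210x^2
matching coefficients of g against c_0 f + c_1 Df + … from the top degree down determines the c_i
solution: c_0 = -3, c_1 = 1, c_2 = 4, c_3 = 1/2

p(D) = -3·I + D + 4·D^2 + (1/2)·D^3, i.e. c_0 = -3, c_1 = 1, c_2 = 4, c_3 = 1/2


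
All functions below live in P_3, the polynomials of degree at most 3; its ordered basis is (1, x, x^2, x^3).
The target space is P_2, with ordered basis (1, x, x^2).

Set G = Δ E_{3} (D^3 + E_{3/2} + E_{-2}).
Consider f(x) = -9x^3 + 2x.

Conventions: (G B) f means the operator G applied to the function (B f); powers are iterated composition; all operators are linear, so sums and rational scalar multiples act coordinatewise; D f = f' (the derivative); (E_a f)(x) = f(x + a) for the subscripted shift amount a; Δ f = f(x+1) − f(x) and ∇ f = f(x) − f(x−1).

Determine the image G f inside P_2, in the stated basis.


D f = -27x^2 + 2
D D f = -54x
D D D f = -54
E_{3/2} f = -9x^3 - (81/2)x^2 - (235/4)x - 219/8
E_{-2} f = -9x^3 + 54x^2 - 106x + 68
(D^3 + E_{3/2} + E_{-2}) f = -18x^3 + (27/2)x^2 - (659/4)x - 107/8
E_{3} (D^3 + E_{3/2} + E_{-2}) f = -18x^3 - (297/2)x^2 - (2279/4)x - 6977/8
Δ E_{3} (D^3 + E_{3/2} + E_{-2}) f = -54x^2 - 351x - 2945/4

the image equals g(x) = -54x^2 - 351x - 2945/4


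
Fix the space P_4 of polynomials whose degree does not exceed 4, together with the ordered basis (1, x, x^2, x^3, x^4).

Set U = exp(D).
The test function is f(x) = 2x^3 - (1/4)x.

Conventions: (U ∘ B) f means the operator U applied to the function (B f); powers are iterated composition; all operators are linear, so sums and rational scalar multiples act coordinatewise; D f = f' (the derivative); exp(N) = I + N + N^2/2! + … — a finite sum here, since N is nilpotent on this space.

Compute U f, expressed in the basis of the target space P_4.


order-1 term: 6x^2 - 1/4
order-2 term: 6x
order-3 term: 2
the series for exp(D) f terminates at order 3
exp(D) f = 2x^3 + 6x^2 + (23/4)x + 7/4

g(x) = 2x^3 + 6x^2 + (23/4)x + 7/4


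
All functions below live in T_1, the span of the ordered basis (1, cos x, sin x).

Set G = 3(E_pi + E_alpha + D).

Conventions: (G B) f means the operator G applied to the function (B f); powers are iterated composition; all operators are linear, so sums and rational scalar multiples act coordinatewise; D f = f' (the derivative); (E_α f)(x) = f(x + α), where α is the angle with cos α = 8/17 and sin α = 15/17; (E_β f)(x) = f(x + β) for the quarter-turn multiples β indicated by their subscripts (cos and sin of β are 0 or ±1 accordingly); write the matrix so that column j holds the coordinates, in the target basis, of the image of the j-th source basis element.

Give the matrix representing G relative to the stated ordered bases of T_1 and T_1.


image of 1: 6
image of cos x: -(27/17)cos x - (96/17)sin x
image of sin x: (96/17)cos x - (27/17)sin x
each image's coordinates form column j of the matrix

the matrix is [[6, 0, 0]; [0, -27/17, 96/17]; [0, -96/17, -27/17]] (rows listed top to bottom)


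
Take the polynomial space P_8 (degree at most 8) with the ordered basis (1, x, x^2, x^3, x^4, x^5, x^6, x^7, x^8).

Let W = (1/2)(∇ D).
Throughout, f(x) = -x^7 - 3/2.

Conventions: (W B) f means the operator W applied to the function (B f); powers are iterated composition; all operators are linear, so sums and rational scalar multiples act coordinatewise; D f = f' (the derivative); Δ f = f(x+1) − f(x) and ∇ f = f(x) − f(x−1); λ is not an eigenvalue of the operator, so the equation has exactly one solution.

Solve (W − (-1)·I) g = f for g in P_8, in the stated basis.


the result is g(x) = -x^7 + 21x^5 - (105/2)x^4 - 140x^3 + (1155/2)x^2 - 84x - 635

write g with unknown coordinates in the stated basis and equate coefficients in (W − (-1)·I) g = f
solving from the highest basis element down gives g = -x^7 + 21x^5 - (105/2)x^4 - 140x^3 + (1155/2)x^2 - 84x - 635
check: W g = -21x^5 + (105/2)x^4 + 140x^3 - (1155/2)x^2 + 84x + 1267/2
so W g − (-1)·g = -x^7 - 3/2 = f ✓


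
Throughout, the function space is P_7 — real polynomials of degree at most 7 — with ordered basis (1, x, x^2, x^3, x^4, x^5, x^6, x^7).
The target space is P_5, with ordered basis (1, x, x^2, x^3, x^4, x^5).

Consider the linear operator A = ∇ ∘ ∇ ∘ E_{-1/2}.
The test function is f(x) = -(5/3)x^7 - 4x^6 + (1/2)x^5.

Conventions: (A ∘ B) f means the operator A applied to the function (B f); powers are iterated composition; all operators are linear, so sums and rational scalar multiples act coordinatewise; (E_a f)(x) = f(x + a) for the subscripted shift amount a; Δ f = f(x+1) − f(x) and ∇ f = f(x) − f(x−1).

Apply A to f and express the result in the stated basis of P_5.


E_{-1/2} f = -(5/3)x^7 + (11/6)x^6 + (15/4)x^5 - (215/24)x^4 + (365/48)x^3 - (105/32)x^2 + (139/192)x - 25/384
∇ E_{-1/2} f = -(35/3)x^6 + 46x^5 - (805/12)x^4 + (65/3)x^3 + (825/16)x^2 - (1471/24)x + 3997/192
∇ ∇ E_{-1/2} f = -70x^5 + 405x^4 - (2885/3)x^3 + (2205/2)x^2 - (12725/24)x + 537/16

g(x) = -70x^5 + 405x^4 - (2885/3)x^3 + (2205/2)x^2 - (12725/24)x + 537/16


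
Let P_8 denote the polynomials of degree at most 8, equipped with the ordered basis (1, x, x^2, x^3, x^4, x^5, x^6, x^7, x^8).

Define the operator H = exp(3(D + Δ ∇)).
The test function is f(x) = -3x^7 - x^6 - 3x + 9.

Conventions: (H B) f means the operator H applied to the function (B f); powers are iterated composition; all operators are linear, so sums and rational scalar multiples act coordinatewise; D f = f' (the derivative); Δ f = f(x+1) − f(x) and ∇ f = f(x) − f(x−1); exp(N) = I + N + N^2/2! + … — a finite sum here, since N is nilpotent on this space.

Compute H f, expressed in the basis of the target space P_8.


g(x) = -3x^7 - 64x^6 - 963x^5 - 8730x^4 - 56115x^3 - 232884x^2 - 592536x - 687318

order-1 term: -63x^6 - 396x^5 - 90x^4 - 630x^3 - 90x^2 - 126x - 15
order-2 term: -567x^5 - 5805x^4 - 12420x^3 - 7290x^2 - 11880x - 918
order-3 term: -2835x^4 - 34560x^3 - 106920x^2 - 94770x - 38070
order-4 term: -8505x^3 - 103275x^2 - 315900x - 235710
order-5 term: -15309x^2 - 154548x - 313470
order-6 term: -15309x - 92583
order-7 term: -6561
the series for exp(3(D + Δ ∇)) f terminates at order 7
exp(3(D + Δ ∇)) f = -3x^7 - 64x^6 - 963x^5 - 8730x^4 - 56115x^3 - 232884x^2 - 592536x - 687318


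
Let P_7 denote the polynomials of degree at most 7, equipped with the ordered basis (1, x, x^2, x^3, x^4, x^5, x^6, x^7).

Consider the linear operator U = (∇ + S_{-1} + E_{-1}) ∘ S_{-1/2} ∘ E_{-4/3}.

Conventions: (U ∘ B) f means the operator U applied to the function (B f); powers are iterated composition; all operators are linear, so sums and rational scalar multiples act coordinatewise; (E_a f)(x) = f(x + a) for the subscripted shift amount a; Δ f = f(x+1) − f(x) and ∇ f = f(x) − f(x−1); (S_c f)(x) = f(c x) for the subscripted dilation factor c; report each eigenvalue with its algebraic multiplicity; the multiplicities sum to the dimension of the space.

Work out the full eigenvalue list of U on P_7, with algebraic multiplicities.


image of 1: 2
image of x: -8/3
image of x^2: (1/2)x^2 + 32/9
image of x^3: -2x^2 - 128/27
image of x^4: (1/8)x^4 + (16/3)x^2 + 512/81
image of x^5: -(5/6)x^4 - (320/27)x^2 - 2048/243
image of x^6: (1/32)x^6 + (10/3)x^4 + (640/27)x^2 + 8192/729
image of x^7: -(7/24)x^6 - (280/27)x^4 - (3584/81)x^2 - 32768/2187
the matrix is upper triangular; its diagonal is (2, 0, 1/2, 0, 1/8, 0, 1/32, 0)
for a triangular matrix the eigenvalues are the diagonal entries, with algebraic multiplicity their repetition count

λ = 0 (multiplicity 4), λ = 1/32 (multiplicity 1), λ = 1/8 (multiplicity 1), λ = 1/2 (multiplicity 1), λ = 2 (multiplicity 1)


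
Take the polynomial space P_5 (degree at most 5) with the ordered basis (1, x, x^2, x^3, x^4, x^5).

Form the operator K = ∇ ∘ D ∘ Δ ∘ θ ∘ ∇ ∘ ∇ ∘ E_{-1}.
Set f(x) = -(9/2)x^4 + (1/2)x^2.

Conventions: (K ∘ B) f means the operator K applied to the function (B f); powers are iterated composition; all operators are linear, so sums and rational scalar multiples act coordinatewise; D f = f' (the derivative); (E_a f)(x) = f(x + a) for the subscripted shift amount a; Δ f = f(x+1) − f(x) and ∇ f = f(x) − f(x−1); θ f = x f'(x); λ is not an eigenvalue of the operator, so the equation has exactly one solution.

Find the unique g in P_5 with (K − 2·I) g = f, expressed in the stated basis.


g(x) = (9/4)x^4 - (1/4)x^2

write g with unknown coordinates in the stated basis and equate coefficients in (K − 2·I) g = f
solving from the highest basis element down gives g = (9/4)x^4 - (1/4)x^2
check: K g = 0
so K g − 2·g = -(9/2)x^4 + (1/2)x^2 = f ✓


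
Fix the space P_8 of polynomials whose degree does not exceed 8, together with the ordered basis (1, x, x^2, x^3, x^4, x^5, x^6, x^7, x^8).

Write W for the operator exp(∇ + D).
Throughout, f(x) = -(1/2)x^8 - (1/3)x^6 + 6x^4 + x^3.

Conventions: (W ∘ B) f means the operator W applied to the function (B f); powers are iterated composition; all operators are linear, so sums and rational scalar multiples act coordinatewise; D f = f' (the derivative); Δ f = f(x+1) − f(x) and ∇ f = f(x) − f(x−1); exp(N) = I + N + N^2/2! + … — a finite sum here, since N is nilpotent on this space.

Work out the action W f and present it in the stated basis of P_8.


g(x) = -(1/2)x^8 - 8x^7 - (127/3)x^6 - 88x^5 - 79x^4 - 55x^3 + 34x^2 + 91x + 65/6

order-1 term: -8x^7 + 14x^6 - 32x^5 + 40x^4 + (40/3)x^3 - 11x^2 + 15x - 25/6
order-2 term: -56x^6 + 168x^5 - 405x^4 + 600x^3 - 429x^2 + 188x - 119/6
order-3 term: -224x^5 + 840x^4 - (6040/3)x^3 + 2850x^2 - 2104x + 678
order-4 term: -560x^4 + 2240x^3 - 4840x^2 + 5480x - 15203/6
order-5 term: -896x^3 + 3360x^2 - 5664x + 3720
order-6 term: -896x^2 + 2688x - 7792/3
order-7 term: -512x + 896
order-8 term: -128
the series for exp(∇ + D) f terminates at order 8
exp(∇ + D) f = -(1/2)x^8 - 8x^7 - (127/3)x^6 - 88x^5 - 79x^4 - 55x^3 + 34x^2 + 91x + 65/6


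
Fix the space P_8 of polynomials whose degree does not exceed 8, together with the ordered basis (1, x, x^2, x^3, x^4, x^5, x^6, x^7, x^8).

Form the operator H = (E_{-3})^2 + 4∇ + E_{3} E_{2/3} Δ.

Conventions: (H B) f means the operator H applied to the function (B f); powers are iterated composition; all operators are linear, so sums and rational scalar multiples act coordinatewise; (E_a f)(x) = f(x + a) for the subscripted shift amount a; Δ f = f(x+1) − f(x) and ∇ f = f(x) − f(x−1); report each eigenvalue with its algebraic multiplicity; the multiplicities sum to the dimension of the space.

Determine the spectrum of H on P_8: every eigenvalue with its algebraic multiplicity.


image of 1: 1
image of x: x - 1
image of x^2: x^2 - 2x + 121/3
image of x^3: x^3 - 3x^2 + 121x - 479/3
image of x^4: x^4 - 4x^3 + 242x^2 - (1916/3)x + 42809/27
image of x^5: x^5 - 5x^4 + (1210/3)x^3 - (4790/3)x^2 + (214045/27)x - 503941/81
image of x^6: x^6 - 6x^5 + 605x^4 - (9580/3)x^3 + (214045/9)x^2 - (1007882/27)x + 4418587/81
image of x^7: x^7 - 7x^6 + 847x^5 - (16765/3)x^4 + (1498315/27)x^3 - (3527587/27)x^2 + (30930109/81)x - 175428317/729
image of x^8: x^8 - 8x^7 + (3388/3)x^6 - (26824/3)x^5 + (2996630/27)x^4 - (28220696/81)x^3 + (123720436/81)x^2 - (1403426536/729)x + 4093788169/2187
the matrix is upper triangular; its diagonal is (1, 1, 1, 1, 1, 1, 1, 1, 1)
for a triangular matrix the eigenvalues are the diagonal entries, with algebraic multiplicity their repetition count

λ = 1 (multiplicity 9)


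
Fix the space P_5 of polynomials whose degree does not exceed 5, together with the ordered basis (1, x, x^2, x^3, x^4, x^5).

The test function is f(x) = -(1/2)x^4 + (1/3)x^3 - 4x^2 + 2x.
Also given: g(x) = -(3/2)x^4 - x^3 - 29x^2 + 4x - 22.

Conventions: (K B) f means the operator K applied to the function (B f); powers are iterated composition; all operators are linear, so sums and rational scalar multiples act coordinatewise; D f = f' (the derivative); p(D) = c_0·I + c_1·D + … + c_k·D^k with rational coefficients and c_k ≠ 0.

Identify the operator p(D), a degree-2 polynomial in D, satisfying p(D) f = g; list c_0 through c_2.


D^0 f = -(1/2)x^4 + (1/3)x^3 - 4x^2 + 2x
D^1 f = -2x^3 + x^2 - 8x + 2
D^2 f = -6x^2 + 2x - 8
matching coefficients of g against c_0 f + c_1 Df + … from the top degree down determines the c_i
solution: c_0 = 3, c_1 = 1, c_2 = 3

p(D) = 3·I + D + 3·D^2, i.e. c_0 = 3, c_1 = 1, c_2 = 3


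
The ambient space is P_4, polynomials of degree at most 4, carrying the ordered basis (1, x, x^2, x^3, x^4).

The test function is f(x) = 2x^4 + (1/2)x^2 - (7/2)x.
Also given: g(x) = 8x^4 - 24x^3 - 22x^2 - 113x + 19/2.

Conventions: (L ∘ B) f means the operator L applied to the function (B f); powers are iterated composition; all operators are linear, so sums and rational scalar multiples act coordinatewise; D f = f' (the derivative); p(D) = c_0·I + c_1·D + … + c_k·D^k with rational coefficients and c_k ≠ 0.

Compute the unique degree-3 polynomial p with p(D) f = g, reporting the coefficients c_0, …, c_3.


D^0 f = 2x^4 + (1/2)x^2 - (7/2)x
D^1 f = 8x^3 + x - 7/2
D^2 f = 24x^2 + 1
D^3 f = 48x
matching coefficients of g against c_0 f + c_1 Df + … from the top degree down determines the c_i
solution: c_0 = 4, c_1 = -3, c_2 = -1, c_3 = -2

c_0 = 4, c_1 = -3, c_2 = -1, c_3 = -2


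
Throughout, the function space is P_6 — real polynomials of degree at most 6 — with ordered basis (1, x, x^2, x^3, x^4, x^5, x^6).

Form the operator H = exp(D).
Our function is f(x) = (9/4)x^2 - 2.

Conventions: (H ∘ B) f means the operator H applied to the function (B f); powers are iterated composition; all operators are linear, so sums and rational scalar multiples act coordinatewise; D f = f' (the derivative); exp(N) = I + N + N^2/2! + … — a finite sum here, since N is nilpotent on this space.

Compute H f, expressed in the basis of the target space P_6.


g(x) = (9/4)x^2 + (9/2)x + 1/4

order-1 term: (9/2)x
order-2 term: 9/4
the series for exp(D) f terminates at order 2
exp(D) f = (9/4)x^2 + (9/2)x + 1/4


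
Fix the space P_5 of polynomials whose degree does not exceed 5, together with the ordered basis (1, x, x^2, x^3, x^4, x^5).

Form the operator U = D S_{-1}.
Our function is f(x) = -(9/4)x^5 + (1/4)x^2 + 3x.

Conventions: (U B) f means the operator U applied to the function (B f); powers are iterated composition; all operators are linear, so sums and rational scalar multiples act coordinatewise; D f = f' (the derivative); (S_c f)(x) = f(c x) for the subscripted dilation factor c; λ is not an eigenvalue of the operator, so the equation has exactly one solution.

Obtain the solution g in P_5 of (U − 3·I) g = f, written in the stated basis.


g(x) = (3/4)x^5 - (5/4)x^4 - (5/3)x^3 + (19/12)x^2 + (1/18)x - 1/54

write g with unknown coordinates in the stated basis and equate coefficients in (U − 3·I) g = f
solving from the highest basis element down gives g = (3/4)x^5 - (5/4)x^4 - (5/3)x^3 + (19/12)x^2 + (1/18)x - 1/54
check: U g = -(15/4)x^4 - 5x^3 + 5x^2 + (19/6)x - 1/18
so U g − 3·g = -(9/4)x^5 + (1/4)x^2 + 3x = f ✓


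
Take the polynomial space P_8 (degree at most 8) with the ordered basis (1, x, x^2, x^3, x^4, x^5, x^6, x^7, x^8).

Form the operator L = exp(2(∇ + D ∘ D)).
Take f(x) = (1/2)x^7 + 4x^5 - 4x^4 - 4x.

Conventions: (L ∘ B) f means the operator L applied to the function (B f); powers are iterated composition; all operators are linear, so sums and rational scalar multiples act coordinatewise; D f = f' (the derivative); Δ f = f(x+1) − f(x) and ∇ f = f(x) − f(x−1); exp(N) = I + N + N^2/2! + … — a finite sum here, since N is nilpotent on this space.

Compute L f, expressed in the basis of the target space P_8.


the result is g(x) = (1/2)x^7 + 7x^6 + 67x^5 + 421x^4 + 1783x^3 + 5083x^2 + 8675x + 6827

order-1 term: 7x^6 + 21x^5 + 75x^4 + 13x^3 + 53x^2 - 79x + 9
order-2 term: 42x^5 + 210x^4 + 650x^3 + 594x^2 + 382x - 74
order-3 term: 140x^4 + 840x^3 + 2420x^2 + 2512x + 972
order-4 term: 280x^3 + 1680x^2 + 3960x + 2816
order-5 term: 336x^2 + 1680x + 2368
order-6 term: 224x + 672
order-7 term: 64
the series for exp(2(∇ + D ∘ D)) f terminates at order 7
exp(2(∇ + D ∘ D)) f = (1/2)x^7 + 7x^6 + 67x^5 + 421x^4 + 1783x^3 + 5083x^2 + 8675x + 6827


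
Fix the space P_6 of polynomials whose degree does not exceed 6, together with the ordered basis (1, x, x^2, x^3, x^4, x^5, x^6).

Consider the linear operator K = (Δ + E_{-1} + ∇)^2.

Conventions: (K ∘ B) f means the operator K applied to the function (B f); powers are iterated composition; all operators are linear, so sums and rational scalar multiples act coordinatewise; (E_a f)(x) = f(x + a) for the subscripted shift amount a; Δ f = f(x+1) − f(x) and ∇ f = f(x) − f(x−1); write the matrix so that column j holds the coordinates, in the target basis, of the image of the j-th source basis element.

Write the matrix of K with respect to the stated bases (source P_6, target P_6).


image of 1: 1
image of x: x + 2
image of x^2: x^2 + 4x + 4
image of x^3: x^3 + 6x^2 + 12x + 8
image of x^4: x^4 + 8x^3 + 24x^2 + 32x + 16
image of x^5: x^5 + 10x^4 + 40x^3 + 80x^2 + 80x + 32
image of x^6: x^6 + 12x^5 + 60x^4 + 160x^3 + 240x^2 + 192x + 64
each image's coordinates form column j of the matrix

the matrix is [[1, 2, 4, 8, 16, 32, 64]; [0, 1, 4, 12, 32, 80, 192]; [0, 0, 1, 6, 24, 80, 240]; [0, 0, 0, 1, 8, 40, 160]; [0, 0, 0, 0, 1, 10, 60]; [0, 0, 0, 0, 0, 1, 12]; [0, 0, 0, 0, 0, 0, 1]] (rows listed top to bottom)


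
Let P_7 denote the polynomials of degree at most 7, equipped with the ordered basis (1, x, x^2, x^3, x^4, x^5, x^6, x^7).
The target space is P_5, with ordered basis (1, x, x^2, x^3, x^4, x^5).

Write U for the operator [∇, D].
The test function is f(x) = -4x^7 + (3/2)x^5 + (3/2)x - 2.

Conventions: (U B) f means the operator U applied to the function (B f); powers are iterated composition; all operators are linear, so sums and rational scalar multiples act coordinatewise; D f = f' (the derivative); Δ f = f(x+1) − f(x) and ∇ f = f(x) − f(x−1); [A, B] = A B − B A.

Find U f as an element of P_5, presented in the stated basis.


D f = -28x^6 + (15/2)x^4 + 3/2
∇ D f = -168x^5 + 420x^4 - 530x^3 + 375x^2 - 138x + 41/2
∇ f = -28x^6 + 84x^5 - (265/2)x^4 + 125x^3 - 69x^2 + (41/2)x - 1
D ∇ f = -168x^5 + 420x^4 - 530x^3 + 375x^2 - 138x + 41/2
[∇, D] f = 0

g(x) = 0


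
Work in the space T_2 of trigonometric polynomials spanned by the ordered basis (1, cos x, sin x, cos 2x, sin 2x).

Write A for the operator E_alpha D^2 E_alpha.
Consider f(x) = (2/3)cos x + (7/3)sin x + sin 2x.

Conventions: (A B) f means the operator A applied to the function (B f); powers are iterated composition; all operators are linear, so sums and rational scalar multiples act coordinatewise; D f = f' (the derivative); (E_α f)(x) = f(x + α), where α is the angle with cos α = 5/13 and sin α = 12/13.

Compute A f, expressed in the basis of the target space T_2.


the image equals g(x) = -(602/507)cos x + (1073/507)sin x + (114240/28561)cos 2x + (956/28561)sin 2x

E_alpha f = (94/39)cos x + (11/39)sin x + (120/169)cos 2x - (119/169)sin 2x
D E_alpha f = (11/39)cos x - (94/39)sin x - (238/169)cos 2x - (240/169)sin 2x
D D E_alpha f = -(94/39)cos x - (11/39)sin x - (480/169)cos 2x + (476/169)sin 2x
E_alpha D^2 E_alpha f = -(602/507)cos x + (1073/507)sin x + (114240/28561)cos 2x + (956/28561)sin 2x


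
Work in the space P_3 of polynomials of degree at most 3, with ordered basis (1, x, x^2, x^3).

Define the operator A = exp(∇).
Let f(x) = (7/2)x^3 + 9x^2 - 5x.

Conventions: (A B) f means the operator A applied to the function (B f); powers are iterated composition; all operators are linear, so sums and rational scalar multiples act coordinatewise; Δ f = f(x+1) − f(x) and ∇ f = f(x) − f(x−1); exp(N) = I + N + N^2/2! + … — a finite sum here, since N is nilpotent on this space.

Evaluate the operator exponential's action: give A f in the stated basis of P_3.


order-1 term: (21/2)x^2 + (15/2)x - 21/2
order-2 term: (21/2)x - 3/2
order-3 term: 7/2
the series for exp(∇) f terminates at order 3
exp(∇) f = (7/2)x^3 + (39/2)x^2 + 13x - 17/2

the image equals g(x) = (7/2)x^3 + (39/2)x^2 + 13x - 17/2


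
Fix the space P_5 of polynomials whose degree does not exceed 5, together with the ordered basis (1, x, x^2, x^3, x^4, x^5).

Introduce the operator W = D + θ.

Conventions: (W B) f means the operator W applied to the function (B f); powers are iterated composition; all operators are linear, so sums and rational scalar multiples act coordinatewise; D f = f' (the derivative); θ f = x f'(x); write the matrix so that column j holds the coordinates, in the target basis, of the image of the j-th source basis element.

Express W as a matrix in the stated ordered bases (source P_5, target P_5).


the matrix is [[0, 1, 0, 0, 0, 0]; [0, 1, 2, 0, 0, 0]; [0, 0, 2, 3, 0, 0]; [0, 0, 0, 3, 4, 0]; [0, 0, 0, 0, 4, 5]; [0, 0, 0, 0, 0, 5]] (rows listed top to bottom)

image of 1: 0
image of x: x + 1
image of x^2: 2x^2 + 2x
image of x^3: 3x^3 + 3x^2
image of x^4: 4x^4 + 4x^3
image of x^5: 5x^5 + 5x^4
each image's coordinates form column j of the matrix


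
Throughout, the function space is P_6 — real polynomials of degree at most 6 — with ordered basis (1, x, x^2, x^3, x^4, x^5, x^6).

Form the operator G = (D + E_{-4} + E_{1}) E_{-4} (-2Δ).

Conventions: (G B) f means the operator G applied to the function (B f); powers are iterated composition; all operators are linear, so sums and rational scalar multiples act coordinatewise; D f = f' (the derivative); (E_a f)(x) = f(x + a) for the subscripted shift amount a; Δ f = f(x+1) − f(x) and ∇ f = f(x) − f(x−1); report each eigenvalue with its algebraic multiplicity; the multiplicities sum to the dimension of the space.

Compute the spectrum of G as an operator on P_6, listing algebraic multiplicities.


λ = 0 (multiplicity 7)

image of 1: 0
image of x: -4
image of x^2: -8x + 36
image of x^3: -12x^2 + 108x - 334
image of x^4: -16x^3 + 216x^2 - 1336x + 3224
image of x^5: -20x^4 + 360x^3 - 3340x^2 + 16120x - 30594
image of x^6: -24x^5 + 540x^4 - 6680x^3 + 48360x^2 - 183564x + 280948
the matrix is upper triangular; its diagonal is (0, 0, 0, 0, 0, 0, 0)
for a triangular matrix the eigenvalues are the diagonal entries, with algebraic multiplicity their repetition count


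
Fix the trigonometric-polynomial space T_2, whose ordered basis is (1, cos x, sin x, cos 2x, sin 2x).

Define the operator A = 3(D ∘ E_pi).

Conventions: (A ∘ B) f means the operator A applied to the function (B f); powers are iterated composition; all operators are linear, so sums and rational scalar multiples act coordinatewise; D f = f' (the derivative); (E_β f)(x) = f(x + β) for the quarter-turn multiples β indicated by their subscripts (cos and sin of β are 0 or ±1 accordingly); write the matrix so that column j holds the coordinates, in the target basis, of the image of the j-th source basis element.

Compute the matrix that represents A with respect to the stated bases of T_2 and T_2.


image of 1: 0
image of cos x: 3sin x
image of sin x: -3cos x
image of cos 2x: -6sin 2x
image of sin 2x: 6cos 2x
each image's coordinates form column j of the matrix

the matrix is [[0, 0, 0, 0, 0]; [0, 0, -3, 0, 0]; [0, 3, 0, 0, 0]; [0, 0, 0, 0, 6]; [0, 0, 0, -6, 0]] (rows listed top to bottom)


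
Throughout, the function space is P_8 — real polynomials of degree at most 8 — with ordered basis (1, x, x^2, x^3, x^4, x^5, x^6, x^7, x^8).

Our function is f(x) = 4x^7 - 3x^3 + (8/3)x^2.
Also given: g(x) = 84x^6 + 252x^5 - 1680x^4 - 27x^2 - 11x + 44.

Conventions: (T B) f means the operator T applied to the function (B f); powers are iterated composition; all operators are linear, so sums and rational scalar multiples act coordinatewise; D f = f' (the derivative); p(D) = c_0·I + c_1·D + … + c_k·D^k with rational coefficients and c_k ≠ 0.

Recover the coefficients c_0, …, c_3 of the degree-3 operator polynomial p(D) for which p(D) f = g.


D^0 f = 4x^7 - 3x^3 + (8/3)x^2
D^1 f = 28x^6 - 9x^2 + (16/3)x
D^2 f = 168x^5 - 18x + 16/3
D^3 f = 840x^4 - 18
matching coefficients of g against c_0 f + c_1 Df + … from the top degree down determines the c_i
solution: c_0 = 0, c_1 = 3, c_2 = 3/2, c_3 = -2

p(D) = 3·D + (3/2)·D^2 − 2·D^3, i.e. c_0 = 0, c_1 = 3, c_2 = 3/2, c_3 = -2


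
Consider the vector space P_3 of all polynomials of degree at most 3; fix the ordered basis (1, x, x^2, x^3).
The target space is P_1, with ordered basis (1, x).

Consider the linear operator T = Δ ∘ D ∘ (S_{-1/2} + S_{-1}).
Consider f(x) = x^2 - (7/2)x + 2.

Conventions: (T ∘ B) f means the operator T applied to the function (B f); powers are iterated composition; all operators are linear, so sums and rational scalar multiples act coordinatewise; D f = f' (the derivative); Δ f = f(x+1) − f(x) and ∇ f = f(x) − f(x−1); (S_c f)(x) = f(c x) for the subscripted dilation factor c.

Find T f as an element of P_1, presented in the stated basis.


g(x) = 5/2

S_{-1/2} f = (1/4)x^2 + (7/4)x + 2
S_{-1} f = x^2 + (7/2)x + 2
(S_{-1/2} + S_{-1}) f = (5/4)x^2 + (21/4)x + 4
D (S_{-1/2} + S_{-1}) f = (5/2)x + 21/4
Δ D (S_{-1/2} + S_{-1}) f = 5/2


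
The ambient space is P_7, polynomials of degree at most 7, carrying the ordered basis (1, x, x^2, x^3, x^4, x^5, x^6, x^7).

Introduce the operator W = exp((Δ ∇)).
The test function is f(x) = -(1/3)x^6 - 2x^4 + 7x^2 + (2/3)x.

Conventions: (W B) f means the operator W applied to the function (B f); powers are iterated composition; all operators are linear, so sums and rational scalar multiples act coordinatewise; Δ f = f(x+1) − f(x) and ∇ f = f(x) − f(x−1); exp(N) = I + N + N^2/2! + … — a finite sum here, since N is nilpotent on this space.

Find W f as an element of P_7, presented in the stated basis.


order-1 term: -10x^4 - 34x^2 + 28/3
order-2 term: -60x^2 - 44
order-3 term: -40
the series for exp((Δ ∇)) f terminates at order 3
exp((Δ ∇)) f = -(1/3)x^6 - 12x^4 - 87x^2 + (2/3)x - 224/3

g(x) = -(1/3)x^6 - 12x^4 - 87x^2 + (2/3)x - 224/3


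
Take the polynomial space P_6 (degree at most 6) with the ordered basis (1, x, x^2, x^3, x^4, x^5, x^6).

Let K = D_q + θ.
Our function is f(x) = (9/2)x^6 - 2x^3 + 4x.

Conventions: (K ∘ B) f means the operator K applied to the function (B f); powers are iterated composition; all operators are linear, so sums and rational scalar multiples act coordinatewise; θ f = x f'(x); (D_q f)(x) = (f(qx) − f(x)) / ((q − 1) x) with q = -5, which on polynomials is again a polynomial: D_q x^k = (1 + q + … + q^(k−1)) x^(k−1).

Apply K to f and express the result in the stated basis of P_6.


g(x) = 27x^6 - 11718x^5 - 6x^3 - 42x^2 + 4x + 4

D_q f = -11718x^5 - 42x^2 + 4
θ f = 27x^6 - 6x^3 + 4x
(D_q + θ) f = 27x^6 - 11718x^5 - 6x^3 - 42x^2 + 4x + 4


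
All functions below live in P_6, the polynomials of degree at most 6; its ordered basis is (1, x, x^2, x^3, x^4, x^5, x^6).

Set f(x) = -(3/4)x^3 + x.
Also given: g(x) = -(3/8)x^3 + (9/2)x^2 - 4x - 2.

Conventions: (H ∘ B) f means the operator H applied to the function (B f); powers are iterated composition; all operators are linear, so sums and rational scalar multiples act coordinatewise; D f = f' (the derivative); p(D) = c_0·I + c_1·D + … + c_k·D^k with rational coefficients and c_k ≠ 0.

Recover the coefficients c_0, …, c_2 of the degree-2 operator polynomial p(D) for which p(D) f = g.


D^0 f = -(3/4)x^3 + x
D^1 f = -(9/4)x^2 + 1
D^2 f = -(9/2)x
matching coefficients of g against c_0 f + c_1 Df + … from the top degree down determines the c_i
solution: c_0 = 1/2, c_1 = -2, c_2 = 1

c_0 = 1/2, c_1 = -2, c_2 = 1


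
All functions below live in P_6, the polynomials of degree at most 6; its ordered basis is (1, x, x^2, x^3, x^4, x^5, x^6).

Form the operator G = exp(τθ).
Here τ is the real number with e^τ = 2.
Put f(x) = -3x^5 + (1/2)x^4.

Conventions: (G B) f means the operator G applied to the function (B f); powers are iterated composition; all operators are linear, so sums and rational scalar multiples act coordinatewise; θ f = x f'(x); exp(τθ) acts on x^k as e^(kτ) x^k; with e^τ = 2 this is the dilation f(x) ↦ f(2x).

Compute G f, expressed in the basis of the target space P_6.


exp(τθ) x^k = e^(kτ) x^k; with e^τ = 2 this sends x^k to 2^k x^k
x^4 ↦ 16 x^4
x^5 ↦ 32 x^5
applying this coordinatewise to f: exp(τθ) f = -96x^5 + 8x^4

the image equals g(x) = -96x^5 + 8x^4


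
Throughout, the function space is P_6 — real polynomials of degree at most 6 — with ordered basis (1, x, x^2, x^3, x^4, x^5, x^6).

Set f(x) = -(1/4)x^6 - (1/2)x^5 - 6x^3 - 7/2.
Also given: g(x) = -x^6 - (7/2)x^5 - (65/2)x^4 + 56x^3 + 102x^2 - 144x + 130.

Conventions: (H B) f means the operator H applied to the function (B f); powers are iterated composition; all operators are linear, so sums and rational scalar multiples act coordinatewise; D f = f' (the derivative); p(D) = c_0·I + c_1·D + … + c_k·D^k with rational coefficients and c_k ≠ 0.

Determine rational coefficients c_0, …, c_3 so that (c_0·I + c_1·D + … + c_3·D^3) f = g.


D^0 f = -(1/4)x^6 - (1/2)x^5 - 6x^3 - 7/2
D^1 f = -(3/2)x^5 - (5/2)x^4 - 18x^2
D^2 f = -(15/2)x^4 - 10x^3 - 36x
D^3 f = -30x^3 - 30x^2 - 36
matching coefficients of g against c_0 f + c_1 Df + … from the top degree down determines the c_i
solution: c_0 = 4, c_1 = 1, c_2 = 4, c_3 = -4

c_0 = 4, c_1 = 1, c_2 = 4, c_3 = -4


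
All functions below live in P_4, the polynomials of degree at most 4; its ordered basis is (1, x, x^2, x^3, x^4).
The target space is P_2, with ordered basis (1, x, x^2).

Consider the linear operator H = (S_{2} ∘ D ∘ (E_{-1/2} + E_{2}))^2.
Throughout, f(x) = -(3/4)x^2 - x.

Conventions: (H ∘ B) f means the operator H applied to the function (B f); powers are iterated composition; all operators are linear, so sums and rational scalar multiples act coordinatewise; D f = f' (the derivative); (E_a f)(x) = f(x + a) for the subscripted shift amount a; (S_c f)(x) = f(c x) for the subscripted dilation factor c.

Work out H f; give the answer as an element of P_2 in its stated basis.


the image equals g(x) = -12

E_{-1/2} f = -(3/4)x^2 - (1/4)x + 5/16
E_{2} f = -(3/4)x^2 - 4x - 5
(E_{-1/2} + E_{2}) f = -(3/2)x^2 - (17/4)x - 75/16
D (E_{-1/2} + E_{2}) f = -3x - 17/4
S_{2} D (E_{-1/2} + E_{2}) f = -6x - 17/4
E_{-1/2} (S_{2} ∘ D ∘ (E_{-1/2} + E_{2})) f = -6x - 5/4
E_{2} (S_{2} ∘ D ∘ (E_{-1/2} + E_{2})) f = -6x - 65/4
(E_{-1/2} + E_{2}) (S_{2} ∘ D ∘ (E_{-1/2} + E_{2})) f = -12x - 35/2
D (E_{-1/2} + E_{2}) (S_{2} ∘ D ∘ (E_{-1/2} + E_{2})) f = -12
S_{2} D (E_{-1/2} + E_{2}) (S_{2} ∘ D ∘ (E_{-1/2} + E_{2})) f = -12


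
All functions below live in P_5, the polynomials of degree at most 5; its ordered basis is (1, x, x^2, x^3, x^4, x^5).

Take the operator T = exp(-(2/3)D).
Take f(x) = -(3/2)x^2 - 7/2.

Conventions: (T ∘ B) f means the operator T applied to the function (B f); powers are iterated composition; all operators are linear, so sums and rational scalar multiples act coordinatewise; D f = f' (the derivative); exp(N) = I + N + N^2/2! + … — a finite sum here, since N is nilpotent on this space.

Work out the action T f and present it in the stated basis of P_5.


the result is g(x) = -(3/2)x^2 + 2x - 25/6

order-1 term: 2x
order-2 term: -2/3
the series for exp(-(2/3)D) f terminates at order 2
exp(-(2/3)D) f = -(3/2)x^2 + 2x - 25/6


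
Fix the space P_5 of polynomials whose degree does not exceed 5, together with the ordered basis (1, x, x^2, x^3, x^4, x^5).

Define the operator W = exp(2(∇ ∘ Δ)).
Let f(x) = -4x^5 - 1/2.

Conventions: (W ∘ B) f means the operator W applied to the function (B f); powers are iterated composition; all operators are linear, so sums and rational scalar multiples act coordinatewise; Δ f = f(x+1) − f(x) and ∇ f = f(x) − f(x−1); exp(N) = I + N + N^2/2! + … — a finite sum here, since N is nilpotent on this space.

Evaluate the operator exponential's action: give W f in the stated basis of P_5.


the result is g(x) = -4x^5 - 160x^3 - 1040x - 1/2

order-1 term: -160x^3 - 80x
order-2 term: -960x
the series for exp(2(∇ ∘ Δ)) f terminates at order 2
exp(2(∇ ∘ Δ)) f = -4x^5 - 160x^3 - 1040x - 1/2


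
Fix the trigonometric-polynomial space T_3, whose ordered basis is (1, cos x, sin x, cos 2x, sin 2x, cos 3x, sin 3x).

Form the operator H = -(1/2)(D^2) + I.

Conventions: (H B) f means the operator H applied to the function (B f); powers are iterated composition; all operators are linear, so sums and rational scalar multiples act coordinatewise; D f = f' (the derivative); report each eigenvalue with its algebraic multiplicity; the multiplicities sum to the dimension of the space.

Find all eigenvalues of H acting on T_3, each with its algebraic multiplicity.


λ = 1 (multiplicity 1), λ = 3/2 (multiplicity 2), λ = 3 (multiplicity 2), λ = 11/2 (multiplicity 2)

image of 1: 1
image of cos x: (3/2)cos x
image of sin x: (3/2)sin x
image of cos 2x: 3cos 2x
image of sin 2x: 3sin 2x
image of cos 3x: (11/2)cos 3x
image of sin 3x: (11/2)sin 3x
the matrix is diagonal; its diagonal is (1, 3/2, 3/2, 3, 3, 11/2, 11/2)
for a triangular matrix the eigenvalues are the diagonal entries, with algebraic multiplicity their repetition count


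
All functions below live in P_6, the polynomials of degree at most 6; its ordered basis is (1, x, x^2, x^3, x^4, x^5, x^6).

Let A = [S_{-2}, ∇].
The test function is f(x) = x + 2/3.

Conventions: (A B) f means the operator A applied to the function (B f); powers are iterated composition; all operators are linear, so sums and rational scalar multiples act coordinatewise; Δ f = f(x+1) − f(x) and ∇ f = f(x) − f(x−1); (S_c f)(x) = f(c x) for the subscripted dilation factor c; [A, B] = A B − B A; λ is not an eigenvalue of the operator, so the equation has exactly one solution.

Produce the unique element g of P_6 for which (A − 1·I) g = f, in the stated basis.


write g with unknown coordinates in the stated basis and equate coefficients in (A − 1·I) g = f
solving from the highest basis element down gives g = -x - 11/3
check: A g = -3
so A g − 1·g = x + 2/3 = f ✓

g(x) = -x - 11/3


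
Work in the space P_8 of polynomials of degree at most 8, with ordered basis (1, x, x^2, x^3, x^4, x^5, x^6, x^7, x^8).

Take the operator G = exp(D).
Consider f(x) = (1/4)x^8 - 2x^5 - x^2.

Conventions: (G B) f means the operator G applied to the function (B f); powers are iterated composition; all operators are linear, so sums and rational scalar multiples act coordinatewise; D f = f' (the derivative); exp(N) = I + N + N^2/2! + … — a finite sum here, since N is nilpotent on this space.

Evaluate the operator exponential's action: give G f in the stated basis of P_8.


order-1 term: 2x^7 - 10x^4 - 2x
order-2 term: 7x^6 - 20x^3 - 1
order-3 term: 14x^5 - 20x^2
order-4 term: (35/2)x^4 - 10x
order-5 term: 14x^3 - 2
order-6 term: 7x^2
order-7 term: 2x
order-8 term: 1/4
the series for exp(D) f terminates at order 8
exp(D) f = (1/4)x^8 + 2x^7 + 7x^6 + 12x^5 + (15/2)x^4 - 6x^3 - 14x^2 - 10x - 11/4

g(x) = (1/4)x^8 + 2x^7 + 7x^6 + 12x^5 + (15/2)x^4 - 6x^3 - 14x^2 - 10x - 11/4


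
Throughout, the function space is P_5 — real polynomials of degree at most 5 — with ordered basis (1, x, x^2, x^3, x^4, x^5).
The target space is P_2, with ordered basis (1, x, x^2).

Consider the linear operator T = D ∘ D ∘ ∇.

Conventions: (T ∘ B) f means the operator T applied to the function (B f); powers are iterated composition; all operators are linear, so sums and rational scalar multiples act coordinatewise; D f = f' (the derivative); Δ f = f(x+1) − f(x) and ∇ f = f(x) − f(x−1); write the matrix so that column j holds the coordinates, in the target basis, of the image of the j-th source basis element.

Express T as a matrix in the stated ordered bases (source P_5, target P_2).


the matrix is [[0, 0, 0, 6, -12, 20]; [0, 0, 0, 0, 24, -60]; [0, 0, 0, 0, 0, 60]] (rows listed top to bottom)

image of 1: 0
image of x: 0
image of x^2: 0
image of x^3: 6
image of x^4: 24x - 12
image of x^5: 60x^2 - 60x + 20
each image's coordinates form column j of the matrix


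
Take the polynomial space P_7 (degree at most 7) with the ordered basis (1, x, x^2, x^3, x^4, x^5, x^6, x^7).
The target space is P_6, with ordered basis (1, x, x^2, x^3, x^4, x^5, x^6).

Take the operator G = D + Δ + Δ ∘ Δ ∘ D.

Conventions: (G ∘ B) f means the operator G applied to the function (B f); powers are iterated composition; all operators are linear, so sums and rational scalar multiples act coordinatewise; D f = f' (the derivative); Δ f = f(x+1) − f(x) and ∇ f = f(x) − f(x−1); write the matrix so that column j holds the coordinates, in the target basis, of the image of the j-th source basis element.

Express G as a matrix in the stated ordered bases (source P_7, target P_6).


image of 1: 0
image of x: 2
image of x^2: 4x + 1
image of x^3: 6x^2 + 3x + 7
image of x^4: 8x^3 + 6x^2 + 28x + 25
image of x^5: 10x^4 + 10x^3 + 70x^2 + 125x + 71
image of x^6: 12x^5 + 15x^4 + 140x^3 + 375x^2 + 426x + 181
image of x^7: 14x^6 + 21x^5 + 245x^4 + 875x^3 + 1491x^2 + 1267x + 435
each image's coordinates form column j of the matrix

the matrix is [[0, 2, 1, 7, 25, 71, 181, 435]; [0, 0, 4, 3, 28, 125, 426, 1267]; [0, 0, 0, 6, 6, 70, 375, 1491]; [0, 0, 0, 0, 8, 10, 140, 875]; [0, 0, 0, 0, 0, 10, 15, 245]; [0, 0, 0, 0, 0, 0, 12, 21]; [0, 0, 0, 0, 0, 0, 0, 14]] (rows listed top to bottom)
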